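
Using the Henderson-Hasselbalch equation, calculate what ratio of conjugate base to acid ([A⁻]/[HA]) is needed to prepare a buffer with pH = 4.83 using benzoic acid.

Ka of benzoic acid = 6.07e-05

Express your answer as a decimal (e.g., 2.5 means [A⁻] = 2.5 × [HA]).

pKa = -log(6.07e-05) = 4.2168. pH = pKa + log([A⁻]/[HA]), so log([A⁻]/[HA]) = pH − pKa = 4.83 − 4.2168 = 0.6132. [A⁻]/[HA] = 10^(0.6132) = 4.10

[A⁻]/[HA] = 4.10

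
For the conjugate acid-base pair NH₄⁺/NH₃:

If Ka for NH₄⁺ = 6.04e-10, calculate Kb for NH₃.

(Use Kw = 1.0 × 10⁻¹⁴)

For a conjugate pair Ka × Kb = Kw, so Kb = Kw/Ka = 1.0 × 10⁻¹⁴ / 6.04e-10 = 1.66e-05.

K_b = 1.66e-05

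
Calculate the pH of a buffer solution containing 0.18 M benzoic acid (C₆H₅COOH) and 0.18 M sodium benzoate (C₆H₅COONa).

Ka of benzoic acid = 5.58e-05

pKa = -log(5.58e-05) = 4.25. pH = pKa + log([A⁻]/[HA]) = 4.25 + log(0.18/0.18)

pH = 4.25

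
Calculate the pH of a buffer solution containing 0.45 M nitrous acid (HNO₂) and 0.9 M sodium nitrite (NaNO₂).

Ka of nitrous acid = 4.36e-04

pKa = -log(4.36e-04) = 3.36. pH = pKa + log([A⁻]/[HA]) = 3.36 + log(0.9/0.45)

pH = 3.66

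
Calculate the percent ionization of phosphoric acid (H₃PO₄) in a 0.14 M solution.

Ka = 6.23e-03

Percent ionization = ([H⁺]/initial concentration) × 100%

Using Ka equilibrium: x² + Ka×x - Ka×C = 0. Solving: [H⁺] = 2.6582e-02. Percent = (2.6582e-02/0.14) × 100

Percent ionization = 19%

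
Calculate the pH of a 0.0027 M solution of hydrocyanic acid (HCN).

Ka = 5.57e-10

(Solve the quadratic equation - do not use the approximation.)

x² + Ka×x - Ka×C = 0. Using quadratic formula: [H⁺] = 1.2261e-06

pH = 5.91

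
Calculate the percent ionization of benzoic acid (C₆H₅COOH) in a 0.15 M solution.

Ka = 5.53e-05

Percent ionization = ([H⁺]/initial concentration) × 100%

Using Ka equilibrium: x² + Ka×x - Ka×C = 0. Solving: [H⁺] = 2.8526e-03. Percent = (2.8526e-03/0.15) × 100

Percent ionization = 1.9%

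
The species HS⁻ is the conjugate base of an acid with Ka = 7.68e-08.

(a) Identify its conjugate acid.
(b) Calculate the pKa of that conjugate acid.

(a) The conjugate acid is formed by adding one H⁺ to HS⁻, giving H₂S. (b) pKa = -log(Ka) = -log(7.68e-08) = 7.11.

Conjugate acid: H₂S; pK_a = 7.11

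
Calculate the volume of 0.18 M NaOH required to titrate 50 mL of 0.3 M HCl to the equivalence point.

At equivalence: moles acid = moles base. moles HCl = 0.3 × 50/1000 = 0.015 mol. V_base = moles / 0.18 × 1000 = 83.3 mL.

V_{base} = 83.3 mL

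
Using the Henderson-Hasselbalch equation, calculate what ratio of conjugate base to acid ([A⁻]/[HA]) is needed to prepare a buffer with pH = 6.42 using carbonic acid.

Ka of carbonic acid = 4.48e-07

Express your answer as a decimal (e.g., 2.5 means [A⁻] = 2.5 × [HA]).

pKa = -log(4.48e-07) = 6.3487. pH = pKa + log([A⁻]/[HA]), so log([A⁻]/[HA]) = pH − pKa = 6.42 − 6.3487 = 0.0713. [A⁻]/[HA] = 10^(0.0713) = 1.18

[A⁻]/[HA] = 1.18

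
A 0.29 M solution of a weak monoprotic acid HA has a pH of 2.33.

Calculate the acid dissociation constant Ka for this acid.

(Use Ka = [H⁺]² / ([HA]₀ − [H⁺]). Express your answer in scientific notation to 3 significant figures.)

[H⁺] = 10^(−pH) = 10^(−2.33) = 4.677e-03 M. For HA ⇌ H⁺ + A⁻, Ka = [H⁺][A⁻]/[HA] = [H⁺]² / ([HA]₀ − [H⁺]) = (4.677e-03)² / (0.29 − 4.677e-03) = 7.67e-05.

K_a = 7.67e-05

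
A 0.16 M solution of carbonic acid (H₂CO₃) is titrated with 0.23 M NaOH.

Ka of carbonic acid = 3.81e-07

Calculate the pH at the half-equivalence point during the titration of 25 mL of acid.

At half-equivalence [HA] = [A⁻], so Henderson-Hasselbalch gives pH = pKa = -log(3.81e-07) = 6.42.

pH = pKa = 6.42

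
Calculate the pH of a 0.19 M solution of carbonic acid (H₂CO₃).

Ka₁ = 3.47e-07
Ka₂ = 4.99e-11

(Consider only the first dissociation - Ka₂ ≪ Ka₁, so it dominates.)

First dissociation dominates. From Ka₁ = [H⁺][HA⁻]/[H₂A], x² + Ka₁·x − Ka₁·C = 0 with C = 0.19 M and Ka₁ = 3.47e-07. Solving: [H⁺] = (−Ka₁ + √(Ka₁² + 4·Ka₁·C)) / 2 = 2.5659e-04 M. pH = -log(2.5659e-04) = 3.59.

pH = 3.59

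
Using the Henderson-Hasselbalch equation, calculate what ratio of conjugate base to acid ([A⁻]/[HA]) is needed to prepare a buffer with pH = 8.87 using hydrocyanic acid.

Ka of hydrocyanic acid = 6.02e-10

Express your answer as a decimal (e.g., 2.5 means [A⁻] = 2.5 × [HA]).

pKa = -log(6.02e-10) = 9.2204. pH = pKa + log([A⁻]/[HA]), so log([A⁻]/[HA]) = pH − pKa = 8.87 − 9.2204 = -0.3504. [A⁻]/[HA] = 10^(-0.3504) = 0.446

[A⁻]/[HA] = 0.446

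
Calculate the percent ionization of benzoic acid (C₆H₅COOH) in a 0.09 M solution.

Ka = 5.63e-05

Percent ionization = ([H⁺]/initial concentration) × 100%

Using Ka equilibrium: x² + Ka×x - Ka×C = 0. Solving: [H⁺] = 2.2230e-03. Percent = (2.2230e-03/0.09) × 100

Percent ionization = 2.47%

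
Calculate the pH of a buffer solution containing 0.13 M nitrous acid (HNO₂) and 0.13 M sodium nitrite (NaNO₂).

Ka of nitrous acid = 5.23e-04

pKa = -log(5.23e-04) = 3.28. pH = pKa + log([A⁻]/[HA]) = 3.28 + log(0.13/0.13)

pH = 3.28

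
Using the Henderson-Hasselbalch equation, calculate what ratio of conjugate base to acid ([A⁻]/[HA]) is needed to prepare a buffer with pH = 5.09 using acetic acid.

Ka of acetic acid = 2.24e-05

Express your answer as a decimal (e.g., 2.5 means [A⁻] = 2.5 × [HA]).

pKa = -log(2.24e-05) = 4.6498. pH = pKa + log([A⁻]/[HA]), so log([A⁻]/[HA]) = pH − pKa = 5.09 − 4.6498 = 0.4402. [A⁻]/[HA] = 10^(0.4402) = 2.76

[A⁻]/[HA] = 2.76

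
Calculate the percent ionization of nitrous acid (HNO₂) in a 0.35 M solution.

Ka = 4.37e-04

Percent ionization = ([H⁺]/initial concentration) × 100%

Using Ka equilibrium: x² + Ka×x - Ka×C = 0. Solving: [H⁺] = 1.2151e-02. Percent = (1.2151e-02/0.35) × 100

Percent ionization = 3.47%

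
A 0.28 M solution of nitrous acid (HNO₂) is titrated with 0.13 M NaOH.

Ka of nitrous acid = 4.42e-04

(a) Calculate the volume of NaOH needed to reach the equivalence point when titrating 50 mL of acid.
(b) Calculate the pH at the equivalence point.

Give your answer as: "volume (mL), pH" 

moles acid = 0.28 × 50/1000 = 0.014 mol; V_base = moles/0.13 × 1000 = 107.7 mL. At equivalence only the conjugate base is present: [A⁻] = 0.014/0.158 = 8.8780e-02 M. Kb = Kw/Ka = 2.26e-11; [OH⁻] = √(Kb × [A⁻]) = 1.4173e-06; pOH = 5.85; pH = 14 - pOH = 8.15.

V = 107.7 mL, pH = 8.15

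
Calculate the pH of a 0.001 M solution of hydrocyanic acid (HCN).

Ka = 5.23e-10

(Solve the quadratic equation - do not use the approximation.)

x² + Ka×x - Ka×C = 0. Using quadratic formula: [H⁺] = 7.2293e-07

pH = 6.14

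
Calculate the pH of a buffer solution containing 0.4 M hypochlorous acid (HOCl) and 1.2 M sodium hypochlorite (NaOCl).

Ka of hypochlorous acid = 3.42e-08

pKa = -log(3.42e-08) = 7.47. pH = pKa + log([A⁻]/[HA]) = 7.47 + log(1.2/0.4)

pH = 7.94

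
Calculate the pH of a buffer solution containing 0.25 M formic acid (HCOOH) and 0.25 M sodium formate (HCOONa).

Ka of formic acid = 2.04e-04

pKa = -log(2.04e-04) = 3.69. pH = pKa + log([A⁻]/[HA]) = 3.69 + log(0.25/0.25)

pH = 3.69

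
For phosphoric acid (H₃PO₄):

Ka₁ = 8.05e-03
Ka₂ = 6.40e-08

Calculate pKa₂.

pKa₂ = -log(Ka₂) = -log(6.40e-08) = 7.19.

pK_{a2} = 7.19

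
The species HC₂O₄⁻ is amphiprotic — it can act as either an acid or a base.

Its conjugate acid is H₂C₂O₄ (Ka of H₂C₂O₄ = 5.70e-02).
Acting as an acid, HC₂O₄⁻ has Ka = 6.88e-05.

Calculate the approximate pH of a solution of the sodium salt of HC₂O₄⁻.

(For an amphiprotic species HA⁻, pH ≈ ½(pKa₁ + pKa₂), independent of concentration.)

pKa₁ = -log(5.70e-02) = 1.24; pKa₂ = -log(6.88e-05) = 4.16. For an amphiprotic species, pH ≈ ½(pKa₁ + pKa₂) = ½(1.24 + 4.16) = 2.70.

pH = 2.70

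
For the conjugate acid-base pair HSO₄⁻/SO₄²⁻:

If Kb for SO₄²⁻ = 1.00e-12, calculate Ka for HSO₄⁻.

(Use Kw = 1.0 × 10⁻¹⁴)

For a conjugate pair Ka × Kb = Kw, so Ka = Kw/Kb = 1.0 × 10⁻¹⁴ / 1.00e-12 = 1.00e-02.

K_a = 1.00e-02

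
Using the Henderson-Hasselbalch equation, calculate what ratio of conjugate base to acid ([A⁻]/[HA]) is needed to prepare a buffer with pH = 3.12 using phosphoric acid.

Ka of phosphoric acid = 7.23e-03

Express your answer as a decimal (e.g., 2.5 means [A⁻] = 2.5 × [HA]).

pKa = -log(7.23e-03) = 2.1409. pH = pKa + log([A⁻]/[HA]), so log([A⁻]/[HA]) = pH − pKa = 3.12 − 2.1409 = 0.9791. [A⁻]/[HA] = 10^(0.9791) = 9.53

[A⁻]/[HA] = 9.53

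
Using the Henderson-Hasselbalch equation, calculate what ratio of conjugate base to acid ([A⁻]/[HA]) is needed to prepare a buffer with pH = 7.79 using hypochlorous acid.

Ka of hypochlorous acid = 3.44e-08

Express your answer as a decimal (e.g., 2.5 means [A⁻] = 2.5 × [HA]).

pKa = -log(3.44e-08) = 7.4634. pH = pKa + log([A⁻]/[HA]), so log([A⁻]/[HA]) = pH − pKa = 7.79 − 7.4634 = 0.3266. [A⁻]/[HA] = 10^(0.3266) = 2.12

[A⁻]/[HA] = 2.12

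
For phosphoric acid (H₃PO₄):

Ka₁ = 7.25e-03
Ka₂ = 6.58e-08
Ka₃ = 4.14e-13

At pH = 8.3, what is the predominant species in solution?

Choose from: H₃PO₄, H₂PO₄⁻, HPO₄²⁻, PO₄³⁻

pKa₁ = 2.14, pKa₂ = 7.18, pKa₃ = 12.38. For a polyprotic acid the predominant species crosses at each pKa: below pKa_n the protonated form dominates, above it the deprotonated form does. At pH = 8.3, the predominant species is HPO₄²⁻.

HPO₄²⁻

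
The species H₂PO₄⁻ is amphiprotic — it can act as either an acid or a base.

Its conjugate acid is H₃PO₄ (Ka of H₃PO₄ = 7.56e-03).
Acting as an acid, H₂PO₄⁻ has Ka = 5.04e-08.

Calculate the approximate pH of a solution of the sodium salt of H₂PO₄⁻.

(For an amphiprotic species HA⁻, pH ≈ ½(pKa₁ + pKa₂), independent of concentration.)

pKa₁ = -log(7.56e-03) = 2.12; pKa₂ = -log(5.04e-08) = 7.30. For an amphiprotic species, pH ≈ ½(pKa₁ + pKa₂) = ½(2.12 + 7.30) = 4.71.

pH = 4.71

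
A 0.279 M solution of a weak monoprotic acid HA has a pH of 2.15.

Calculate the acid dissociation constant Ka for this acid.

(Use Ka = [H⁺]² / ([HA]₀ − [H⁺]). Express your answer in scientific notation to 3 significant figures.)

[H⁺] = 10^(−pH) = 10^(−2.15) = 7.079e-03 M. For HA ⇌ H⁺ + A⁻, Ka = [H⁺][A⁻]/[HA] = [H⁺]² / ([HA]₀ − [H⁺]) = (7.079e-03)² / (0.279 − 7.079e-03) = 1.84e-04.

K_a = 1.84e-04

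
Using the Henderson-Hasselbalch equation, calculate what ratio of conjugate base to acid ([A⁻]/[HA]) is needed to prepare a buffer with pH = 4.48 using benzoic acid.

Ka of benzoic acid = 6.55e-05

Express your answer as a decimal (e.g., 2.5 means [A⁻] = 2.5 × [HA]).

pKa = -log(6.55e-05) = 4.1838. pH = pKa + log([A⁻]/[HA]), so log([A⁻]/[HA]) = pH − pKa = 4.48 − 4.1838 = 0.2962. [A⁻]/[HA] = 10^(0.2962) = 1.98

[A⁻]/[HA] = 1.98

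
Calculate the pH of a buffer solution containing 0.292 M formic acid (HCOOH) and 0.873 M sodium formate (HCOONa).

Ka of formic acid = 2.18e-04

pKa = -log(2.18e-04) = 3.66. pH = pKa + log([A⁻]/[HA]) = 3.66 + log(0.873/0.292)

pH = 4.14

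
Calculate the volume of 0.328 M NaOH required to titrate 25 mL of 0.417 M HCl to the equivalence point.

At equivalence: moles acid = moles base. moles HCl = 0.417 × 25/1000 = 0.01042 mol. V_base = moles / 0.328 × 1000 = 31.8 mL.

V_{base} = 31.8 mL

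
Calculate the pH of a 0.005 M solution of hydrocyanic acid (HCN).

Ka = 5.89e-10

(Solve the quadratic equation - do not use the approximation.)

x² + Ka×x - Ka×C = 0. Using quadratic formula: [H⁺] = 1.7158e-06

pH = 5.77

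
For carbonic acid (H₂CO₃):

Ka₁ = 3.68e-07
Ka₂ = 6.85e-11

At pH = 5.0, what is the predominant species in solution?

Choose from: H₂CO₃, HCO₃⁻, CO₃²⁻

pKa₁ = 6.43, pKa₂ = 10.16. For a polyprotic acid the predominant species crosses at each pKa: below pKa_n the protonated form dominates, above it the deprotonated form does. At pH = 5.0, the predominant species is H₂CO₃.

H₂CO₃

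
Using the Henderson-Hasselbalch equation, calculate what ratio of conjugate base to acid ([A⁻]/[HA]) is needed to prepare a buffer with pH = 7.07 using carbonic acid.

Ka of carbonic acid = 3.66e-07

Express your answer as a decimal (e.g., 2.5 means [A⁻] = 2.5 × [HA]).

pKa = -log(3.66e-07) = 6.4365. pH = pKa + log([A⁻]/[HA]), so log([A⁻]/[HA]) = pH − pKa = 7.07 − 6.4365 = 0.6335. [A⁻]/[HA] = 10^(0.6335) = 4.30

[A⁻]/[HA] = 4.30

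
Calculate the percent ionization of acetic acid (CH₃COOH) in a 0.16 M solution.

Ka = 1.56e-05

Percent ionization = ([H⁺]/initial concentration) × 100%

Using Ka equilibrium: x² + Ka×x - Ka×C = 0. Solving: [H⁺] = 1.5721e-03. Percent = (1.5721e-03/0.16) × 100

Percent ionization = 0.983%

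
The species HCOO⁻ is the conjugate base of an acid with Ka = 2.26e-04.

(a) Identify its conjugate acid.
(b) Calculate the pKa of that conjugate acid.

(a) The conjugate acid is formed by adding one H⁺ to HCOO⁻, giving HCOOH. (b) pKa = -log(Ka) = -log(2.26e-04) = 3.65.

Conjugate acid: HCOOH; pK_a = 3.65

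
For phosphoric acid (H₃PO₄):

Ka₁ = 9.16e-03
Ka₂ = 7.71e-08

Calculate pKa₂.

pKa₂ = -log(Ka₂) = -log(7.71e-08) = 7.11.

pK_{a2} = 7.11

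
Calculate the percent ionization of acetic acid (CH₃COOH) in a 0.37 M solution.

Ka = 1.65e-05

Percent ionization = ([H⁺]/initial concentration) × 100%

Using Ka equilibrium: x² + Ka×x - Ka×C = 0. Solving: [H⁺] = 2.4626e-03. Percent = (2.4626e-03/0.37) × 100

Percent ionization = 0.666%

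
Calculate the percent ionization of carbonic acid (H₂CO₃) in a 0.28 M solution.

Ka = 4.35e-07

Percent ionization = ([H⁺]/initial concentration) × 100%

Using Ka equilibrium: x² + Ka×x - Ka×C = 0. Solving: [H⁺] = 3.4878e-04. Percent = (3.4878e-04/0.28) × 100

Percent ionization = 0.125%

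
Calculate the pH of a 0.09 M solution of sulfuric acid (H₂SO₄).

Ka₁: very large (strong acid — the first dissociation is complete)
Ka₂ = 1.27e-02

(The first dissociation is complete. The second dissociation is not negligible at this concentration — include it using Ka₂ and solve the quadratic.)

First dissociation is complete: [H⁺]₀ = [HSO₄⁻]₀ = C = 0.09 M. Second dissociation HSO₄⁻ ⇌ H⁺ + SO₄²⁻: let x = [SO₄²⁻]. Ka₂ = (C + x)·x / (C − x) = 1.27e-02 → x² + (C + Ka₂)·x − Ka₂·C = 0 → x² + 0.10270·x − 1.143e-03 = 0. x = (−0.10270 + √(0.10270² + 4 × 1.143e-03)) / 2 = 1.0130e-02 M. [H⁺] = C + x = 0.09 + 1.0130e-02 = 1.0013e-01 M. pH = -log(1.0013e-01) = 1.00.

pH = 1.00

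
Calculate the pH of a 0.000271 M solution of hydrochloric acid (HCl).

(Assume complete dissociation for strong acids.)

[H⁺] = 0.000271 M for strong acid. pH = -log[H⁺] = -log(0.000271)

pH = 3.57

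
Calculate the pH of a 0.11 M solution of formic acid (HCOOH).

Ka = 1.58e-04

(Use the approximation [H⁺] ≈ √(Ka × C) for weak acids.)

[H⁺] = √(Ka × C) = √(1.58e-04 × 0.11) = 4.1689e-03. pH = -log(4.1689e-03)

pH = 2.38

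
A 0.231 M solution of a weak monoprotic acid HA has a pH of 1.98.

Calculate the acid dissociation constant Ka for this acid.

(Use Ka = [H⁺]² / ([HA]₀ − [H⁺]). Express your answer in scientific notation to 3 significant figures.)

[H⁺] = 10^(−pH) = 10^(−1.98) = 1.047e-02 M. For HA ⇌ H⁺ + A⁻, Ka = [H⁺][A⁻]/[HA] = [H⁺]² / ([HA]₀ − [H⁺]) = (1.047e-02)² / (0.231 − 1.047e-02) = 4.97e-04.

K_a = 4.97e-04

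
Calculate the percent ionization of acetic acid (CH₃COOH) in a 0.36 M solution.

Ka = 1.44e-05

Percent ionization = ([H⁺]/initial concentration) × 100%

Using Ka equilibrium: x² + Ka×x - Ka×C = 0. Solving: [H⁺] = 2.2697e-03. Percent = (2.2697e-03/0.36) × 100

Percent ionization = 0.63%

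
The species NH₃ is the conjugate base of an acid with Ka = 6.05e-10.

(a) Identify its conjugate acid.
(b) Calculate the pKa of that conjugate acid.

(a) The conjugate acid is formed by adding one H⁺ to NH₃, giving NH₄⁺. (b) pKa = -log(Ka) = -log(6.05e-10) = 9.22.

Conjugate acid: NH₄⁺; pK_a = 9.22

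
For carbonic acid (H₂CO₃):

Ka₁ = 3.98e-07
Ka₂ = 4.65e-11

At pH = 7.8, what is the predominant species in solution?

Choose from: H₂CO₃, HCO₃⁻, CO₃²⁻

pKa₁ = 6.40, pKa₂ = 10.33. For a polyprotic acid the predominant species crosses at each pKa: below pKa_n the protonated form dominates, above it the deprotonated form does. At pH = 7.8, the predominant species is HCO₃⁻.

HCO₃⁻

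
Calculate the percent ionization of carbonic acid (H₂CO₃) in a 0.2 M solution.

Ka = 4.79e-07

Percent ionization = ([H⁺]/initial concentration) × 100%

Using Ka equilibrium: x² + Ka×x - Ka×C = 0. Solving: [H⁺] = 3.0928e-04. Percent = (3.0928e-04/0.2) × 100

Percent ionization = 0.155%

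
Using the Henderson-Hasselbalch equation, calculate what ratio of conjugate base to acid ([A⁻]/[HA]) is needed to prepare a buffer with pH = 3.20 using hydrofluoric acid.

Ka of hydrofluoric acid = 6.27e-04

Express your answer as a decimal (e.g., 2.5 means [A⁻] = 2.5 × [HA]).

pKa = -log(6.27e-04) = 3.2027. pH = pKa + log([A⁻]/[HA]), so log([A⁻]/[HA]) = pH − pKa = 3.20 − 3.2027 = -0.0027. [A⁻]/[HA] = 10^(-0.0027) = 0.994

[A⁻]/[HA] = 0.994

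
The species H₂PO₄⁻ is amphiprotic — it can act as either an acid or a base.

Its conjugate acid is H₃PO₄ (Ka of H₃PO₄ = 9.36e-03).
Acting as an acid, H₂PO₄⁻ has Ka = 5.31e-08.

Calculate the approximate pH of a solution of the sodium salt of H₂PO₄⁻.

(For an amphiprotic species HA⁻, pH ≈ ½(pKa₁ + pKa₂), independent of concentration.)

pKa₁ = -log(9.36e-03) = 2.03; pKa₂ = -log(5.31e-08) = 7.27. For an amphiprotic species, pH ≈ ½(pKa₁ + pKa₂) = ½(2.03 + 7.27) = 4.65.

pH = 4.65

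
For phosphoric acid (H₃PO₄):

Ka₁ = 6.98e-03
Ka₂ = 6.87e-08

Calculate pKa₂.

pKa₂ = -log(Ka₂) = -log(6.87e-08) = 7.16.

pK_{a2} = 7.16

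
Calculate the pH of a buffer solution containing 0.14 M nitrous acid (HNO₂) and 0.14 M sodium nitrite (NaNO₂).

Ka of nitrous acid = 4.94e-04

pKa = -log(4.94e-04) = 3.31. pH = pKa + log([A⁻]/[HA]) = 3.31 + log(0.14/0.14)

pH = 3.31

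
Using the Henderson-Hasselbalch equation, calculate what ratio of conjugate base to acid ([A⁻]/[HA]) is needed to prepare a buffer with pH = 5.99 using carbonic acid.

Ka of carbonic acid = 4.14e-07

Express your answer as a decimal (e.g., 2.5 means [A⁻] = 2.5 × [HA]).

pKa = -log(4.14e-07) = 6.3830. pH = pKa + log([A⁻]/[HA]), so log([A⁻]/[HA]) = pH − pKa = 5.99 − 6.3830 = -0.3930. [A⁻]/[HA] = 10^(-0.3930) = 0.405

[A⁻]/[HA] = 0.405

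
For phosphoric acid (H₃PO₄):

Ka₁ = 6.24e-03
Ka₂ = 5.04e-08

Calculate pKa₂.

pKa₂ = -log(Ka₂) = -log(5.04e-08) = 7.30.

pK_{a2} = 7.30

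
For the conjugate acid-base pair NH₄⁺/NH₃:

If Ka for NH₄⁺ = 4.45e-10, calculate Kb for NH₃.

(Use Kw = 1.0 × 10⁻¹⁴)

For a conjugate pair Ka × Kb = Kw, so Kb = Kw/Ka = 1.0 × 10⁻¹⁴ / 4.45e-10 = 2.25e-05.

K_b = 2.25e-05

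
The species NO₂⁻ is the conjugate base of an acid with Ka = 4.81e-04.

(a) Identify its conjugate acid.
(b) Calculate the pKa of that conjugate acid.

(a) The conjugate acid is formed by adding one H⁺ to NO₂⁻, giving HNO₂. (b) pKa = -log(Ka) = -log(4.81e-04) = 3.32.

Conjugate acid: HNO₂; pK_a = 3.32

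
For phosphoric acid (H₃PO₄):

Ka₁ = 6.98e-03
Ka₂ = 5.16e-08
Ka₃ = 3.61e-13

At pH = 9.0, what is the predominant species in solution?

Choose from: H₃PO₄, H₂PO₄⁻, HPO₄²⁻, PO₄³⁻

pKa₁ = 2.16, pKa₂ = 7.29, pKa₃ = 12.44. For a polyprotic acid the predominant species crosses at each pKa: below pKa_n the protonated form dominates, above it the deprotonated form does. At pH = 9.0, the predominant species is HPO₄²⁻.

HPO₄²⁻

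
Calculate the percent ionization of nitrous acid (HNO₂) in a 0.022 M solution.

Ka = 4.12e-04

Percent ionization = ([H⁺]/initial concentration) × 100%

Using Ka equilibrium: x² + Ka×x - Ka×C = 0. Solving: [H⁺] = 2.8117e-03. Percent = (2.8117e-03/0.022) × 100

Percent ionization = 12.8%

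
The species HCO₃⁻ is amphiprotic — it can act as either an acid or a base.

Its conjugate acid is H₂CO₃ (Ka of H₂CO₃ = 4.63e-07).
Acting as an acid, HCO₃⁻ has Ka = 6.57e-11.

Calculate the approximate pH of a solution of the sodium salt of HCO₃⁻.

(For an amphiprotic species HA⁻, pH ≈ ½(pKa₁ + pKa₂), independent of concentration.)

pKa₁ = -log(4.63e-07) = 6.33; pKa₂ = -log(6.57e-11) = 10.18. For an amphiprotic species, pH ≈ ½(pKa₁ + pKa₂) = ½(6.33 + 10.18) = 8.26.

pH = 8.26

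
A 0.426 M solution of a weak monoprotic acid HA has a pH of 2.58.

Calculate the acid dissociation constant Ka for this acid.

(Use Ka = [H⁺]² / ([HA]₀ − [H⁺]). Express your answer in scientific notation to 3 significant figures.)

[H⁺] = 10^(−pH) = 10^(−2.58) = 2.630e-03 M. For HA ⇌ H⁺ + A⁻, Ka = [H⁺][A⁻]/[HA] = [H⁺]² / ([HA]₀ − [H⁺]) = (2.630e-03)² / (0.426 − 2.630e-03) = 1.63e-05.

K_a = 1.63e-05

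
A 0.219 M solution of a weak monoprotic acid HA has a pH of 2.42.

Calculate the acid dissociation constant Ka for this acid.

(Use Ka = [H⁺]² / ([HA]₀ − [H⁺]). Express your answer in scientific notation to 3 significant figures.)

[H⁺] = 10^(−pH) = 10^(−2.42) = 3.802e-03 M. For HA ⇌ H⁺ + A⁻, Ka = [H⁺][A⁻]/[HA] = [H⁺]² / ([HA]₀ − [H⁺]) = (3.802e-03)² / (0.219 − 3.802e-03) = 6.72e-05.

K_a = 6.72e-05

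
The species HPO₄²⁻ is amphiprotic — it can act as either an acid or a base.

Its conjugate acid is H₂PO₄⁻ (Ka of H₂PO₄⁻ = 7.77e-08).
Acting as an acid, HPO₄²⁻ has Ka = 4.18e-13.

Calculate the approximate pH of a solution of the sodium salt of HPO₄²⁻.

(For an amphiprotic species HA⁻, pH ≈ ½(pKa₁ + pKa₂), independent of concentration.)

pKa₁ = -log(7.77e-08) = 7.11; pKa₂ = -log(4.18e-13) = 12.38. For an amphiprotic species, pH ≈ ½(pKa₁ + pKa₂) = ½(7.11 + 12.38) = 9.74.

pH = 9.74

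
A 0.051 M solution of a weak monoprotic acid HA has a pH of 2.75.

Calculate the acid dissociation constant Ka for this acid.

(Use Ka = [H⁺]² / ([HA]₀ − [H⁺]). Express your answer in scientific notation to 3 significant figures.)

[H⁺] = 10^(−pH) = 10^(−2.75) = 1.778e-03 M. For HA ⇌ H⁺ + A⁻, Ka = [H⁺][A⁻]/[HA] = [H⁺]² / ([HA]₀ − [H⁺]) = (1.778e-03)² / (0.051 − 1.778e-03) = 6.42e-05.

K_a = 6.42e-05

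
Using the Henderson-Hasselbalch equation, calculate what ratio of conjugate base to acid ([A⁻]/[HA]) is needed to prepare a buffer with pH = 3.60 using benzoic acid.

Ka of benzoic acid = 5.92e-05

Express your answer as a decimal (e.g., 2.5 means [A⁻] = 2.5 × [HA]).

pKa = -log(5.92e-05) = 4.2277. pH = pKa + log([A⁻]/[HA]), so log([A⁻]/[HA]) = pH − pKa = 3.60 − 4.2277 = -0.6277. [A⁻]/[HA] = 10^(-0.6277) = 0.236

[A⁻]/[HA] = 0.236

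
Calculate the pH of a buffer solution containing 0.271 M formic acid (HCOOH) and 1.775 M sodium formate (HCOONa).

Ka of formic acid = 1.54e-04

pKa = -log(1.54e-04) = 3.81. pH = pKa + log([A⁻]/[HA]) = 3.81 + log(1.775/0.271)

pH = 4.63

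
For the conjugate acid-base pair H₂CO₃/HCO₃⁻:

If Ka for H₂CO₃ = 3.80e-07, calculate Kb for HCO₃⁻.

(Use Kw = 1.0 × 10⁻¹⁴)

For a conjugate pair Ka × Kb = Kw, so Kb = Kw/Ka = 1.0 × 10⁻¹⁴ / 3.80e-07 = 2.63e-08.

K_b = 2.63e-08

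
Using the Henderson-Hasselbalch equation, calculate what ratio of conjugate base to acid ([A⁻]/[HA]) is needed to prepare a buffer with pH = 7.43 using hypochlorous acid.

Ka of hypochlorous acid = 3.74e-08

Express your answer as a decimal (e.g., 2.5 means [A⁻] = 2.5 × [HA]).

pKa = -log(3.74e-08) = 7.4271. pH = pKa + log([A⁻]/[HA]), so log([A⁻]/[HA]) = pH − pKa = 7.43 − 7.4271 = 0.0029. [A⁻]/[HA] = 10^(0.0029) = 1.01

[A⁻]/[HA] = 1.01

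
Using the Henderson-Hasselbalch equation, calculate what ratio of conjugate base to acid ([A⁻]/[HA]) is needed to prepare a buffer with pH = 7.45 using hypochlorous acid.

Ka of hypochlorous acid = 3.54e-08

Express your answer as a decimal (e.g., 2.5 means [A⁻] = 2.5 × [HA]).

pKa = -log(3.54e-08) = 7.4510. pH = pKa + log([A⁻]/[HA]), so log([A⁻]/[HA]) = pH − pKa = 7.45 − 7.4510 = -0.0010. [A⁻]/[HA] = 10^(-0.0010) = 0.998

[A⁻]/[HA] = 0.998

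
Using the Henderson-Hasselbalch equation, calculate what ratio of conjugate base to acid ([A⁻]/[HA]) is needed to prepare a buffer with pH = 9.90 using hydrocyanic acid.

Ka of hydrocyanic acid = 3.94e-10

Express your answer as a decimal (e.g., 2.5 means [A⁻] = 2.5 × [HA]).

pKa = -log(3.94e-10) = 9.4045. pH = pKa + log([A⁻]/[HA]), so log([A⁻]/[HA]) = pH − pKa = 9.90 − 9.4045 = 0.4955. [A⁻]/[HA] = 10^(0.4955) = 3.13

[A⁻]/[HA] = 3.13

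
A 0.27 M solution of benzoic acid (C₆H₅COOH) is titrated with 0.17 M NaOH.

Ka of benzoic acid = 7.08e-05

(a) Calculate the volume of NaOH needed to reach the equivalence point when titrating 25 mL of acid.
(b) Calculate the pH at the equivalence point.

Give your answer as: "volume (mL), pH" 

moles acid = 0.27 × 25/1000 = 0.00675 mol; V_base = moles/0.17 × 1000 = 39.7 mL. At equivalence only the conjugate base is present: [A⁻] = 0.00675/0.065 = 1.0432e-01 M. Kb = Kw/Ka = 1.41e-10; [OH⁻] = √(Kb × [A⁻]) = 3.8385e-06; pOH = 5.42; pH = 14 - pOH = 8.58.

V = 39.7 mL, pH = 8.58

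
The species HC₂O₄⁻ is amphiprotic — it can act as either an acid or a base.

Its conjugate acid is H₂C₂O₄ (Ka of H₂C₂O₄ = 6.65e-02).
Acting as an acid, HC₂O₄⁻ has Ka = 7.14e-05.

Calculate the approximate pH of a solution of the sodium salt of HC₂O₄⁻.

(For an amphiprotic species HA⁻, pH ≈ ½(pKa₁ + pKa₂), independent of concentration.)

pKa₁ = -log(6.65e-02) = 1.18; pKa₂ = -log(7.14e-05) = 4.15. For an amphiprotic species, pH ≈ ½(pKa₁ + pKa₂) = ½(1.18 + 4.15) = 2.66.

pH = 2.66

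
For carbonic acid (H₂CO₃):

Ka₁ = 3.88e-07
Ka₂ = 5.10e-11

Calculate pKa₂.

pKa₂ = -log(Ka₂) = -log(5.10e-11) = 10.29.

pK_{a2} = 10.29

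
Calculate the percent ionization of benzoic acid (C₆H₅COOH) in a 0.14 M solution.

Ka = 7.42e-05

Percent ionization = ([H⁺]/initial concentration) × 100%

Using Ka equilibrium: x² + Ka×x - Ka×C = 0. Solving: [H⁺] = 3.1862e-03. Percent = (3.1862e-03/0.14) × 100

Percent ionization = 2.28%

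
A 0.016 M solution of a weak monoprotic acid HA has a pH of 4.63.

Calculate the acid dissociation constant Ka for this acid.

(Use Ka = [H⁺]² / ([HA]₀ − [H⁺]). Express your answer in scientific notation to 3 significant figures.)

[H⁺] = 10^(−pH) = 10^(−4.63) = 2.344e-05 M. For HA ⇌ H⁺ + A⁻, Ka = [H⁺][A⁻]/[HA] = [H⁺]² / ([HA]₀ − [H⁺]) = (2.344e-05)² / (0.016 − 2.344e-05) = 3.44e-08.

K_a = 3.44e-08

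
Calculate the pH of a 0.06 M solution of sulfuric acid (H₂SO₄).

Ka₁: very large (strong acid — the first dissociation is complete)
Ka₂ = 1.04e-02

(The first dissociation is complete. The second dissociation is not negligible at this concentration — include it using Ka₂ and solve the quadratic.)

First dissociation is complete: [H⁺]₀ = [HSO₄⁻]₀ = C = 0.06 M. Second dissociation HSO₄⁻ ⇌ H⁺ + SO₄²⁻: let x = [SO₄²⁻]. Ka₂ = (C + x)·x / (C − x) = 1.04e-02 → x² + (C + Ka₂)·x − Ka₂·C = 0 → x² + 0.07040·x − 6.240e-04 = 0. x = (−0.07040 + √(0.07040² + 4 × 6.240e-04)) / 2 = 7.9629e-03 M. [H⁺] = C + x = 0.06 + 7.9629e-03 = 6.7963e-02 M. pH = -log(6.7963e-02) = 1.17.

pH = 1.17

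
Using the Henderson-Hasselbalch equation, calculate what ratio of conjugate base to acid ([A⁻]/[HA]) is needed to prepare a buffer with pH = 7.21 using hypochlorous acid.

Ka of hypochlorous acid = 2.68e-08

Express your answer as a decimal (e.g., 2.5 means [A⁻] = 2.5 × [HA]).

pKa = -log(2.68e-08) = 7.5719. pH = pKa + log([A⁻]/[HA]), so log([A⁻]/[HA]) = pH − pKa = 7.21 − 7.5719 = -0.3619. [A⁻]/[HA] = 10^(-0.3619) = 0.435

[A⁻]/[HA] = 0.435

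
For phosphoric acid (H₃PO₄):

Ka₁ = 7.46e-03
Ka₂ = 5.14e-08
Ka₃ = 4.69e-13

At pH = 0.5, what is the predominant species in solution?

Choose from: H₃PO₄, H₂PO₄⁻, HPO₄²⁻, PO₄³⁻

pKa₁ = 2.13, pKa₂ = 7.29, pKa₃ = 12.33. For a polyprotic acid the predominant species crosses at each pKa: below pKa_n the protonated form dominates, above it the deprotonated form does. At pH = 0.5, the predominant species is H₃PO₄.

H₃PO₄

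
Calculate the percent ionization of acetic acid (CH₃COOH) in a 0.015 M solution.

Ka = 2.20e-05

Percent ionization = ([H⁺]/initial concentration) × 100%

Using Ka equilibrium: x² + Ka×x - Ka×C = 0. Solving: [H⁺] = 5.6356e-04. Percent = (5.6356e-04/0.015) × 100

Percent ionization = 3.76%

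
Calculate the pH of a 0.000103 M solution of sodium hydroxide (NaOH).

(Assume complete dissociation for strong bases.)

[OH⁻] = 0.000103 M for strong base. pOH = -log[OH⁻] = 3.99, pH = 14 - pOH

pH = 10.01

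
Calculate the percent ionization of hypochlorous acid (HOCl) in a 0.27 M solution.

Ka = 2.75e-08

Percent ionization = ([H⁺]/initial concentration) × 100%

Using Ka equilibrium: x² + Ka×x - Ka×C = 0. Solving: [H⁺] = 8.6155e-05. Percent = (8.6155e-05/0.27) × 100

Percent ionization = 0.0319%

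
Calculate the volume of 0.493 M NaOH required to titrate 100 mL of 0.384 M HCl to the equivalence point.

At equivalence: moles acid = moles base. moles HCl = 0.384 × 100/1000 = 0.0384 mol. V_base = moles / 0.493 × 1000 = 77.9 mL.

V_{base} = 77.9 mL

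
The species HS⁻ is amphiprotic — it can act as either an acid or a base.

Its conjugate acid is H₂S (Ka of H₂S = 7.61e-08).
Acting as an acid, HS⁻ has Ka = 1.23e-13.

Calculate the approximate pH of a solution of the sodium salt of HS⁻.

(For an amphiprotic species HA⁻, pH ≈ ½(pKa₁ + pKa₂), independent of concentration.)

pKa₁ = -log(7.61e-08) = 7.12; pKa₂ = -log(1.23e-13) = 12.91. For an amphiprotic species, pH ≈ ½(pKa₁ + pKa₂) = ½(7.12 + 12.91) = 10.01.

pH = 10.01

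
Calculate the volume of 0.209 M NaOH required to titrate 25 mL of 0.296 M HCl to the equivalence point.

At equivalence: moles acid = moles base. moles HCl = 0.296 × 25/1000 = 0.0074 mol. V_base = moles / 0.209 × 1000 = 35.4 mL.

V_{base} = 35.4 mL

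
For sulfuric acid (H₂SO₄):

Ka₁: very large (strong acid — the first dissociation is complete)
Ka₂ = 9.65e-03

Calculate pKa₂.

pKa₂ = -log(Ka₂) = -log(9.65e-03) = 2.02.

pK_{a2} = 2.02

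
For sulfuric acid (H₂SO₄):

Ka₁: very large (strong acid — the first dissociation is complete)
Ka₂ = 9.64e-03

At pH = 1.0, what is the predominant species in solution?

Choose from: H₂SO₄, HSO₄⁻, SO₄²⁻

The first dissociation is complete, so H₂SO₄ itself is never the predominant species in water; pKa₂ = -log(9.64e-03) = 2.02. For a polyprotic acid the predominant species crosses at each pKa: below pKa_n the protonated form dominates, above it the deprotonated form does. At pH = 1.0, the predominant species is HSO₄⁻.

HSO₄⁻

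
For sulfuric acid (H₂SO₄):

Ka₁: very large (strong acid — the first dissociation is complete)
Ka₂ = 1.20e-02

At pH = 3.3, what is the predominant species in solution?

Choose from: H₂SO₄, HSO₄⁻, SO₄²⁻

The first dissociation is complete, so H₂SO₄ itself is never the predominant species in water; pKa₂ = -log(1.20e-02) = 1.92. For a polyprotic acid the predominant species crosses at each pKa: below pKa_n the protonated form dominates, above it the deprotonated form does. At pH = 3.3, the predominant species is SO₄²⁻.

SO₄²⁻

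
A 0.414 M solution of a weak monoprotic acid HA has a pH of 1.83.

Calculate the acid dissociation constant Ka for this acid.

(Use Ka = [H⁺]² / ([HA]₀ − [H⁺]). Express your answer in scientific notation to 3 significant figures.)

[H⁺] = 10^(−pH) = 10^(−1.83) = 1.479e-02 M. For HA ⇌ H⁺ + A⁻, Ka = [H⁺][A⁻]/[HA] = [H⁺]² / ([HA]₀ − [H⁺]) = (1.479e-02)² / (0.414 − 1.479e-02) = 5.48e-04.

K_a = 5.48e-04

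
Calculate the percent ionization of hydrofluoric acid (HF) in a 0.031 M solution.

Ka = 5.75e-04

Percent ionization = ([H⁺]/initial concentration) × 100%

Using Ka equilibrium: x² + Ka×x - Ka×C = 0. Solving: [H⁺] = 3.9442e-03. Percent = (3.9442e-03/0.031) × 100

Percent ionization = 12.7%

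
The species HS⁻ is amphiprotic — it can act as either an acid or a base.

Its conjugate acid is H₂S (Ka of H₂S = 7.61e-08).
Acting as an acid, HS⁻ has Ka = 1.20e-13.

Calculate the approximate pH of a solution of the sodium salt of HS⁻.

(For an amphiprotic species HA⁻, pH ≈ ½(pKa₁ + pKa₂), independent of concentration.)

pKa₁ = -log(7.61e-08) = 7.12; pKa₂ = -log(1.20e-13) = 12.92. For an amphiprotic species, pH ≈ ½(pKa₁ + pKa₂) = ½(7.12 + 12.92) = 10.02.

pH = 10.02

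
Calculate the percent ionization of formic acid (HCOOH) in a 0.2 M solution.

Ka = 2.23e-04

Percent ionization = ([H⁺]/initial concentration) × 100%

Using Ka equilibrium: x² + Ka×x - Ka×C = 0. Solving: [H⁺] = 6.5678e-03. Percent = (6.5678e-03/0.2) × 100

Percent ionization = 3.28%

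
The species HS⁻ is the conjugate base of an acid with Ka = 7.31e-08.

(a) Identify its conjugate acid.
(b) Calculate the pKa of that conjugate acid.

(a) The conjugate acid is formed by adding one H⁺ to HS⁻, giving H₂S. (b) pKa = -log(Ka) = -log(7.31e-08) = 7.14.

Conjugate acid: H₂S; pK_a = 7.14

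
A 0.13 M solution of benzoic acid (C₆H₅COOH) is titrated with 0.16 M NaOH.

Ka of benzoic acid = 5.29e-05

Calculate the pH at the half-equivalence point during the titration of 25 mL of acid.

At half-equivalence [HA] = [A⁻], so Henderson-Hasselbalch gives pH = pKa = -log(5.29e-05) = 4.28.

pH = pKa = 4.28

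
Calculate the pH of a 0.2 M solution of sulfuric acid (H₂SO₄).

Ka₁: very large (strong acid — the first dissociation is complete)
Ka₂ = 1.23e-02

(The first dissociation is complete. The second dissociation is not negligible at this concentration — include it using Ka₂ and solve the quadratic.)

First dissociation is complete: [H⁺]₀ = [HSO₄⁻]₀ = C = 0.2 M. Second dissociation HSO₄⁻ ⇌ H⁺ + SO₄²⁻: let x = [SO₄²⁻]. Ka₂ = (C + x)·x / (C − x) = 1.23e-02 → x² + (C + Ka₂)·x − Ka₂·C = 0 → x² + 0.21230·x − 2.460e-03 = 0. x = (−0.21230 + √(0.21230² + 4 × 2.460e-03)) / 2 = 1.1016e-02 M. [H⁺] = C + x = 0.2 + 1.1016e-02 = 2.1102e-01 M. pH = -log(2.1102e-01) = 0.68.

pH = 0.68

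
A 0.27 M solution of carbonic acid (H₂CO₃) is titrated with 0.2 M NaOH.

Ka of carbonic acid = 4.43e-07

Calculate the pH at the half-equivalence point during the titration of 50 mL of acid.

At half-equivalence [HA] = [A⁻], so Henderson-Hasselbalch gives pH = pKa = -log(4.43e-07) = 6.35.

pH = pKa = 6.35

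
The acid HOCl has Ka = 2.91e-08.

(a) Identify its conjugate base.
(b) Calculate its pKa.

(a) The conjugate base is formed by removing one H⁺ from HOCl, giving OCl⁻. (b) pKa = -log(Ka) = -log(2.91e-08) = 7.54.

Conjugate base: OCl⁻; pK_a = 7.54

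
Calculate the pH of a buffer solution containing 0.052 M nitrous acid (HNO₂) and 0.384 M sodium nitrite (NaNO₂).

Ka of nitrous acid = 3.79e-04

pKa = -log(3.79e-04) = 3.42. pH = pKa + log([A⁻]/[HA]) = 3.42 + log(0.384/0.052)

pH = 4.29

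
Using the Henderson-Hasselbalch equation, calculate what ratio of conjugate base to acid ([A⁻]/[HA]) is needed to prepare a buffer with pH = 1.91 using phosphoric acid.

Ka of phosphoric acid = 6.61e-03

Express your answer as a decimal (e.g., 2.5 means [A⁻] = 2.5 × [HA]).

pKa = -log(6.61e-03) = 2.1798. pH = pKa + log([A⁻]/[HA]), so log([A⁻]/[HA]) = pH − pKa = 1.91 − 2.1798 = -0.2698. [A⁻]/[HA] = 10^(-0.2698) = 0.537

[A⁻]/[HA] = 0.537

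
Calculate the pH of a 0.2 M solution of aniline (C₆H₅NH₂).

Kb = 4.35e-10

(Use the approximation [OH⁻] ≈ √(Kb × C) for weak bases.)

[OH⁻] = √(Kb × C) = √(4.35e-10 × 0.2) = 9.3274e-06. pOH = 5.03, pH = 14 - pOH

pH = 8.97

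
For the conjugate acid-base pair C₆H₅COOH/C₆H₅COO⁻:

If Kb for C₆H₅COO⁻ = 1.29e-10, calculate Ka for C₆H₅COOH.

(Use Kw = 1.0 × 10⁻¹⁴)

For a conjugate pair Ka × Kb = Kw, so Ka = Kw/Kb = 1.0 × 10⁻¹⁴ / 1.29e-10 = 7.75e-05.

K_a = 7.75e-05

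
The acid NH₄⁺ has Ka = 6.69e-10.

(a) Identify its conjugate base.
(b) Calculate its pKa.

(a) The conjugate base is formed by removing one H⁺ from NH₄⁺, giving NH₃. (b) pKa = -log(Ka) = -log(6.69e-10) = 9.17.

Conjugate base: NH₃; pK_a = 9.17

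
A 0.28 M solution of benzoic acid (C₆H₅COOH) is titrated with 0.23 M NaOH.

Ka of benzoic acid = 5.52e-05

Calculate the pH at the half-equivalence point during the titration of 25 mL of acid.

At half-equivalence [HA] = [A⁻], so Henderson-Hasselbalch gives pH = pKa = -log(5.52e-05) = 4.26.

pH = pKa = 4.26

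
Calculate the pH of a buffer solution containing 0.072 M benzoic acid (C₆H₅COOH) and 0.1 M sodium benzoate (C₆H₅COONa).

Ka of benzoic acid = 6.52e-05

pKa = -log(6.52e-05) = 4.19. pH = pKa + log([A⁻]/[HA]) = 4.19 + log(0.1/0.072)

pH = 4.33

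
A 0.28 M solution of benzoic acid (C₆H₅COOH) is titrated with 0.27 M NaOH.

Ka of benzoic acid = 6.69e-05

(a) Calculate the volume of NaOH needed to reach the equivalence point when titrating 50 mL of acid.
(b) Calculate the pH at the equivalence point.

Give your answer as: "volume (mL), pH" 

moles acid = 0.28 × 50/1000 = 0.014 mol; V_base = moles/0.27 × 1000 = 51.9 mL. At equivalence only the conjugate base is present: [A⁻] = 0.014/0.102 = 1.3745e-01 M. Kb = Kw/Ka = 1.49e-10; [OH⁻] = √(Kb × [A⁻]) = 4.5328e-06; pOH = 5.34; pH = 14 - pOH = 8.66.

V = 51.9 mL, pH = 8.66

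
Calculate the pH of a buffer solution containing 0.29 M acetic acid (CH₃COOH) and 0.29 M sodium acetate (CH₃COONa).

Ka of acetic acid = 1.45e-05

pKa = -log(1.45e-05) = 4.84. pH = pKa + log([A⁻]/[HA]) = 4.84 + log(0.29/0.29)

pH = 4.84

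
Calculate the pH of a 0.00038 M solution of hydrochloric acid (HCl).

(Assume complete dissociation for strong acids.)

[H⁺] = 0.00038 M for strong acid. pH = -log[H⁺] = -log(0.00038)

pH = 3.42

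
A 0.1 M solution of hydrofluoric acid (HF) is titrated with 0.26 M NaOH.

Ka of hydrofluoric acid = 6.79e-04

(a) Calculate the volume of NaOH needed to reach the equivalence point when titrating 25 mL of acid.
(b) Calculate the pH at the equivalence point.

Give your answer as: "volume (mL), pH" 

moles acid = 0.1 × 25/1000 = 0.0025 mol; V_base = moles/0.26 × 1000 = 9.6 mL. At equivalence only the conjugate base is present: [A⁻] = 0.0025/0.035 = 7.2222e-02 M. Kb = Kw/Ka = 1.47e-11; [OH⁻] = √(Kb × [A⁻]) = 1.0313e-06; pOH = 5.99; pH = 14 - pOH = 8.01.

V = 9.6 mL, pH = 8.01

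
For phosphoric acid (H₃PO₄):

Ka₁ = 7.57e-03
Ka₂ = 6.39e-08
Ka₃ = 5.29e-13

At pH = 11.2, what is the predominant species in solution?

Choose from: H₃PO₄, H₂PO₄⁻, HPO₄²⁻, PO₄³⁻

pKa₁ = 2.12, pKa₂ = 7.19, pKa₃ = 12.28. For a polyprotic acid the predominant species crosses at each pKa: below pKa_n the protonated form dominates, above it the deprotonated form does. At pH = 11.2, the predominant species is HPO₄²⁻.

HPO₄²⁻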